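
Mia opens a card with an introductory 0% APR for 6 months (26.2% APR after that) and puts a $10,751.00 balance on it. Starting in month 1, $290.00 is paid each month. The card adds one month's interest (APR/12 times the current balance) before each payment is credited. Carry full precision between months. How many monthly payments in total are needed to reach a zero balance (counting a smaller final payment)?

59 months

Promo months 1–6 at r₀ = 0%/12 = 0; months 7+ at r₁ = 26.2%/12 = 0.0218333.
After month 6 (no interest yet): B = $10,751.00 − 6·$290.00 = $9,011.00.
Then at r₁ with $290.00/mo: n₂ = −ln(1 − r₁·B/P)/ln(1+r₁) ≈ 52.53 → 53 more payments.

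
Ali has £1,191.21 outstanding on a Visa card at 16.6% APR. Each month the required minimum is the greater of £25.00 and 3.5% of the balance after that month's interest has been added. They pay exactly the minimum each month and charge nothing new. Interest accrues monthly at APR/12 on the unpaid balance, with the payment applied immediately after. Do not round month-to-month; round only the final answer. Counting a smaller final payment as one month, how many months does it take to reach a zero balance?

Monthly rate r = 16.6%/12 = 1.38333% = 0.0138333.
While 3.5% of the post-interest balance exceeds £25.00, each month B ← (B·(1+r))·(1 − 0.035), i.e. B shrinks by the factor (1+r)·0.965 = 0.97835.
This holds for months 1–24. Entering month 25 the balance is £704.44; 3.5% of the post-interest balance is now below £25.00, so the flat £25.00 minimum applies from here.
From month 25 a fixed £25.00 at rate r clears £704.44 in 36 more payments. Total: 24 + 36 = 60 months.

60 months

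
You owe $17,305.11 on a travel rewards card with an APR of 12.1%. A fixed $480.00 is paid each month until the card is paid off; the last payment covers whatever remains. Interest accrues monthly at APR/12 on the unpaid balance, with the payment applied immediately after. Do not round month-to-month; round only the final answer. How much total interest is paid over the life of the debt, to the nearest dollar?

$4,311

Monthly rate r = 12.1%/12 = 1.00833% = 0.0100833.
Payoff takes n = ⌈−ln(1 − rB₀/P)/ln(1+r)⌉ = ⌈45.034⌉ = 46 payments; the last is $16.17.
Total paid = 45·$480.00 + $16.17 = $21,616.17.
Total interest = total paid − principal = $21,616.17 − $17,305.11 = $4,311.06.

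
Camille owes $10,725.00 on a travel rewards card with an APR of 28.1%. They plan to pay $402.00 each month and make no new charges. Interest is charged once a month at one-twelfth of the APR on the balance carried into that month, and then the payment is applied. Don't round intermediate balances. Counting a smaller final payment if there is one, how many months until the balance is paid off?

Monthly rate r = 28.1%/12 = 2.34167% = 0.0234167.
Recurrence: B ← B·(1+r) − $402.00.
Month 1: interest $251.14; balance after payment $10,574.14.
Month 2: interest $247.61; balance after payment $10,419.75.
Closed form: n = −ln(1 − rB₀/P)/ln(1+r) = −ln(0.37526)/ln(1.02342) ≈ 42.344, so the balance reaches zero during payment 43.

43 payments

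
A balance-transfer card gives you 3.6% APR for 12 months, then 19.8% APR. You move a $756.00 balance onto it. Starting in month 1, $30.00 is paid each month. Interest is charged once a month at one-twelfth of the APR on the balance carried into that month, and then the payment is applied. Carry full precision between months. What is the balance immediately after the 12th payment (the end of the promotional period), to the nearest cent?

Promo months 1–12 at r₀ = 3.6%/12 = 0.003; months 13+ at r₁ = 19.8%/12 = 0.0165.
After month 12: iterate B ← B·(1+r₀) − $30.00 for 12 months → $417.67.

$417.67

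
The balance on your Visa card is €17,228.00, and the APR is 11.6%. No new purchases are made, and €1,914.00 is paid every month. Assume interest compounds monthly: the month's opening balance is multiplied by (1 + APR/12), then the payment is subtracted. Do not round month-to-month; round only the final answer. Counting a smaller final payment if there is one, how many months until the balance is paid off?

Monthly rate r = 11.6%/12 = 0.966667% = 0.00966667.
Recurrence: B ← B·(1+r) − €1,914.00.
Month 1: interest €166.54; balance after payment €15,480.54.
Month 2: interest €149.65; balance after payment €13,716.18.
Closed form: n = −ln(1 − rB₀/P)/ln(1+r) = −ln(0.91299)/ln(1.00967) ≈ 9.462, so the balance reaches zero during payment 10.

10 months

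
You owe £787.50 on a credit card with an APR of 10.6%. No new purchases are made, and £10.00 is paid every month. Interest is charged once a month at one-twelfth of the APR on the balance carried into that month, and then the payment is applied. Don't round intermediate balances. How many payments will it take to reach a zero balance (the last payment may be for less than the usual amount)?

136 payments

Monthly rate r = 10.6%/12 = 0.883333% = 0.00883333.
Recurrence: B ← B·(1+r) − £10.00.
Month 1: interest £6.96; balance after payment £784.46.
Month 2: interest £6.93; balance after payment £781.39.
Closed form: n = −ln(1 − rB₀/P)/ln(1+r) = −ln(0.30438)/ln(1.00883) ≈ 135.254, so the balance reaches zero during payment 136.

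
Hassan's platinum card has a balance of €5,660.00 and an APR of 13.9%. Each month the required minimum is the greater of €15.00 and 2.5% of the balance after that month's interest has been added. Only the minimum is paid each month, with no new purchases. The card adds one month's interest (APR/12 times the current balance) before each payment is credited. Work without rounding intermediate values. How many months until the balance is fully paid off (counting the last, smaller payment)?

Monthly rate r = 13.9%/12 = 1.15833% = 0.0115833.
While 2.5% of the post-interest balance exceeds €15.00, each month B ← (B·(1+r))·(1 − 0.025), i.e. B shrinks by the factor (1+r)·0.975 = 0.98629.
This holds for months 1–164. Entering month 165 the balance is €588.64; 2.5% of the post-interest balance is now below €15.00, so the flat €15.00 minimum applies from here.
From month 165 a fixed €15.00 at rate r clears €588.64 in 53 more payments. Total: 164 + 53 = 217 months.

217 months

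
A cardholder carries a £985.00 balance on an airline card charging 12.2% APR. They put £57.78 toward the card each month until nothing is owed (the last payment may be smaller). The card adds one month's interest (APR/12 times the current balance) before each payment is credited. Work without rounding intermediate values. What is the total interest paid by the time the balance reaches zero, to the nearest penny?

Monthly rate r = 12.2%/12 = 1.01667% = 0.0101667.
Payoff takes n = ⌈−ln(1 − rB₀/P)/ln(1+r)⌉ = ⌈18.816⌉ = 19 payments; the last is £47.20.
Total paid = 18·£57.78 + £47.20 = £1,087.24.
Total interest = total paid − principal = £1,087.24 − £985.00 = £102.24.

£102.24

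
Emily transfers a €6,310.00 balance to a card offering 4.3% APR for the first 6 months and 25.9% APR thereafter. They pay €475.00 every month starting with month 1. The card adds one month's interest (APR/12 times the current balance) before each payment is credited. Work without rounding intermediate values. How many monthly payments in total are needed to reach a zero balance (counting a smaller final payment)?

15 payments

Promo months 1–6 at r₀ = 4.3%/12 = 0.00358333; months 7+ at r₁ = 25.9%/12 = 0.0215833.
After month 6: iterate B ← B·(1+r₀) − €475.00 for 6 months → €3,571.23.
Then at r₁ with €475.00/mo: n₂ = −ln(1 − r₁·B/P)/ln(1+r₁) ≈ 8.29 → 9 more payments.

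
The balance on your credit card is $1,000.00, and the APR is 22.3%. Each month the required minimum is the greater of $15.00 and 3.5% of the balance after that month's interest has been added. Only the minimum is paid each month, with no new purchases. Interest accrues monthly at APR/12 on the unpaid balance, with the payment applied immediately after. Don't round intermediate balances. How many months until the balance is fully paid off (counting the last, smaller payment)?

Monthly rate r = 22.3%/12 = 1.85833% = 0.0185833.
While 3.5% of the post-interest balance exceeds $15.00, each month B ← (B·(1+r))·(1 − 0.035), i.e. B shrinks by the factor (1+r)·0.965 = 0.98293.
This holds for months 1–51. Entering month 52 the balance is $415.64; 3.5% of the post-interest balance is now below $15.00, so the flat $15.00 minimum applies from here.
From month 52 a fixed $15.00 at rate r clears $415.64 in 40 more payments. Total: 51 + 40 = 91 months.

91 months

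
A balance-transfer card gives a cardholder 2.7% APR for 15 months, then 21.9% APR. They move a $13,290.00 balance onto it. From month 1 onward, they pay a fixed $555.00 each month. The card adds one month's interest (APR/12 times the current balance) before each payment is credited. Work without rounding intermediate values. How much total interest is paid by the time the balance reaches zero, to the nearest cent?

Promo months 1–15 at r₀ = 2.7%/12 = 0.00225; months 16+ at r₁ = 21.9%/12 = 0.01825.
After month 15: iterate B ← B·(1+r₀) − $555.00 for 15 months → $5,288.27.
Then at r₁ with $555.00/mo: n₂ = −ln(1 − r₁·B/P)/ln(1+r₁) ≈ 10.56 → 11 more payments.
Total paid = 25·$555.00 + $313.54 = $14,188.54; interest = $14,188.54 − $13,290.00 = $898.54.

$898.54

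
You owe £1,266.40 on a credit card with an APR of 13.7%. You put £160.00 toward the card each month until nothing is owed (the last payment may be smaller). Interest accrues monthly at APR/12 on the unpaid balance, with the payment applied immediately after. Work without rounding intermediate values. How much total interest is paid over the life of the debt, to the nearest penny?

Monthly rate r = 13.7%/12 = 1.14167% = 0.0114167.
Payoff takes n = ⌈−ln(1 − rB₀/P)/ln(1+r)⌉ = ⌈8.343⌉ = 9 payments; the last is £55.08.
Total paid = 8·£160.00 + £55.08 = £1,335.08.
Total interest = total paid − principal = £1,335.08 − £1,266.40 = £68.68.

£68.68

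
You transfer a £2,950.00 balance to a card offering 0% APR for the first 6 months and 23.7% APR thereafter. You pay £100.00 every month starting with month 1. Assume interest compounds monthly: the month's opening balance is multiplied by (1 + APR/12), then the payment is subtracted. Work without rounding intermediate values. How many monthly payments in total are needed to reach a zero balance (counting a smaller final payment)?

Promo months 1–6 at r₀ = 0%/12 = 0; months 7+ at r₁ = 23.7%/12 = 0.01975.
After month 6 (no interest yet): B = £2,950.00 − 6·£100.00 = £2,350.00.
Then at r₁ with £100.00/mo: n₂ = −ln(1 − r₁·B/P)/ln(1+r₁) ≈ 31.90 → 32 more payments.

38 payments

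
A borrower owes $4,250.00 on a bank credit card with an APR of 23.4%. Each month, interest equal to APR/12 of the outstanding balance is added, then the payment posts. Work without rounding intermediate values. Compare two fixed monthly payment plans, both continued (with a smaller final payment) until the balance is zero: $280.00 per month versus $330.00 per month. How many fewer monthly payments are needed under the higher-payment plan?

4 fewer payments

Monthly rate r = 23.4%/12 = 1.95% = 0.0195.
At $280.00/mo: n = ⌈−ln(1 − rB₀/P)/ln(1+r)⌉ = 19 payments (last $48.67); total interest = total paid − $4,250.00 = $838.67.
At $330.00/mo: 15 payments (last $321.77); total interest $691.77.
Payments saved = 19 − 15 = 4.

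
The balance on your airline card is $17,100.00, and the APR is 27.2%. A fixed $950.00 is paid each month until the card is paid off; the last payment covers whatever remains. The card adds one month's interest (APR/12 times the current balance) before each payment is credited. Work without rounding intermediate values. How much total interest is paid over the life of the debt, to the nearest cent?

$5,122.81

Monthly rate r = 27.2%/12 = 2.26667% = 0.0226667.
Payoff takes n = ⌈−ln(1 − rB₀/P)/ln(1+r)⌉ = ⌈23.390⌉ = 24 payments; the last is $372.81.
Total paid = 23·$950.00 + $372.81 = $22,222.81.
Total interest = total paid − principal = $22,222.81 − $17,100.00 = $5,122.81.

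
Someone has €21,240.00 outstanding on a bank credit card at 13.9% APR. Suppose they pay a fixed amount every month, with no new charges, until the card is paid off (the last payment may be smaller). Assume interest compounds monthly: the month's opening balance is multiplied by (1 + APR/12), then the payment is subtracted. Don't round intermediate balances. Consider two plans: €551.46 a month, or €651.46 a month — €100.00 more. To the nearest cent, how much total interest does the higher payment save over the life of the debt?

€1,464.32

Monthly rate r = 13.9%/12 = 1.15833% = 0.0115833.
At €551.46/mo: n = ⌈−ln(1 − rB₀/P)/ln(1+r)⌉ = 52 payments (last €167.97); total interest = total paid − €21,240.00 = €7,052.43.
At €651.46/mo: 42 payments (last €118.25); total interest €5,588.11.
Interest saved = €7,052.43 − €5,588.11 = €1,464.32.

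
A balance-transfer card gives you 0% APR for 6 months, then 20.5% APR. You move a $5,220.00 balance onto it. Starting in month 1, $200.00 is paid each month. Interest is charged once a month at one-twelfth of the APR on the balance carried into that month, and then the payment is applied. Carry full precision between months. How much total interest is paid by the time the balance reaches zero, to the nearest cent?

$946.77

Promo months 1–6 at r₀ = 0%/12 = 0; months 7+ at r₁ = 20.5%/12 = 0.0170833.
After month 6 (no interest yet): B = $5,220.00 − 6·$200.00 = $4,020.00.
Then at r₁ with $200.00/mo: n₂ = −ln(1 − r₁·B/P)/ln(1+r₁) ≈ 24.83 → 25 more payments.
Total paid = 30·$200.00 + $166.77 = $6,166.77; interest = $6,166.77 − $5,220.00 = $946.77.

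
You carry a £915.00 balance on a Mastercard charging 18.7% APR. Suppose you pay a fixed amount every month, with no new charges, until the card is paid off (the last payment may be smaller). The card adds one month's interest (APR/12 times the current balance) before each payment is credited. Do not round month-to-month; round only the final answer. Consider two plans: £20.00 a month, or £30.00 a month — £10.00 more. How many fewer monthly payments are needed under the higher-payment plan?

39 fewer payments

Monthly rate r = 18.7%/12 = 1.55833% = 0.0155833.
At £20.00/mo: n = ⌈−ln(1 − rB₀/P)/ln(1+r)⌉ = 81 payments (last £14.26); total interest = total paid − £915.00 = £699.26.
At £30.00/mo: 42 payments (last £21.24); total interest £336.24.
Payments saved = 81 − 42 = 39.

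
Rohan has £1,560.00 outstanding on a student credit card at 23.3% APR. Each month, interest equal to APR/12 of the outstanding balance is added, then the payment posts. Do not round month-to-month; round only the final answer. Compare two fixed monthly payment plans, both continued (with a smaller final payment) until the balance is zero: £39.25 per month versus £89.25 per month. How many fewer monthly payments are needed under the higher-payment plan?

55 fewer payments

Monthly rate r = 23.3%/12 = 1.94167% = 0.0194167.
At £39.25/mo: n = ⌈−ln(1 − rB₀/P)/ln(1+r)⌉ = 77 payments (last £32.02); total interest = total paid − £1,560.00 = £1,455.02.
At £89.25/mo: 22 payments (last £50.06); total interest £364.31.
Payments saved = 77 − 22 = 55.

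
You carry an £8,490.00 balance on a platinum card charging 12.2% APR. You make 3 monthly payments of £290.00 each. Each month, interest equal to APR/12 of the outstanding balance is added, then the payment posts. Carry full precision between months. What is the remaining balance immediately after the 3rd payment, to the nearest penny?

Monthly rate r = 12.2%/12 = 1.01667% = 0.0101667.
Each month: B ← B·(1+r) − £290.00.
Month 1: interest £86.31; balance after payment £8,286.32.
Month 2: interest £84.24; balance after payment £8,080.56.
Month 3: interest £82.15; balance after payment £7,872.71.

£7,872.71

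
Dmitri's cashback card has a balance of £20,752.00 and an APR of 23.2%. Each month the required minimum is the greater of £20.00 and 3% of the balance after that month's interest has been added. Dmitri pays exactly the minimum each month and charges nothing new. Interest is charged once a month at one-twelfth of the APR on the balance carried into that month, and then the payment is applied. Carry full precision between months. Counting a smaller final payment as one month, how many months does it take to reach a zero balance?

Monthly rate r = 23.2%/12 = 1.93333% = 0.0193333.
While 3% of the post-interest balance exceeds £20.00, each month B ← (B·(1+r))·(1 − 0.03), i.e. B shrinks by the factor (1+r)·0.97 = 0.98875.
This holds for months 1–306. Entering month 307 the balance is £651.59; 3% of the post-interest balance is now below £20.00, so the flat £20.00 minimum applies from here.
From month 307 a fixed £20.00 at rate r clears £651.59 in 52 more payments. Total: 306 + 52 = 358 months.

358 months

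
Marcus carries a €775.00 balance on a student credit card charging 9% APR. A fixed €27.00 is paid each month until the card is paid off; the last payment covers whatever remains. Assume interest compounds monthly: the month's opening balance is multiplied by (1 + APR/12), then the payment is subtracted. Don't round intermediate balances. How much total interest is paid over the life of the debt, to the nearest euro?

€101

Monthly rate r = 9%/12 = 0.75% = 0.0075.
Payoff takes n = ⌈−ln(1 − rB₀/P)/ln(1+r)⌉ = ⌈32.444⌉ = 33 payments; the last is €12.03.
Total paid = 32·€27.00 + €12.03 = €876.03.
Total interest = total paid − principal = €876.03 − €775.00 = €101.03.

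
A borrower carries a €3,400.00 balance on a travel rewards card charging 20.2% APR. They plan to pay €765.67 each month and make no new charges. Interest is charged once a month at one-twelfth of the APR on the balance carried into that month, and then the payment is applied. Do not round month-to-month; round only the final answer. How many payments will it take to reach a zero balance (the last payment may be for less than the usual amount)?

Monthly rate r = 20.2%/12 = 1.68333% = 0.0168333.
Recurrence: B ← B·(1+r) − €765.67.
Month 1: interest €57.23; balance after payment €2,691.56.
Month 2: interest €45.31; balance after payment €1,971.20.
Month 3: interest €33.18; balance after payment €1,238.71.
Month 4: interest €20.85; balance after payment €493.89.
Month 5: interest €8.31; balance after payment €0.00.

5 payments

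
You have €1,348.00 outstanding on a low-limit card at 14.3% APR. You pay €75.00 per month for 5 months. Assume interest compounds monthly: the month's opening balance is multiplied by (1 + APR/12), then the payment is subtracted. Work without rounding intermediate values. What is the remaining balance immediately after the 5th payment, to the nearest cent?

€1,046.21

Monthly rate r = 14.3%/12 = 1.19167% = 0.0119167.
Each month: B ← B·(1+r) − €75.00.
Month 1: interest €16.06; balance after payment €1,289.06.
Month 2: interest €15.36; balance after payment €1,229.43.
Month 3: interest €14.65; balance after payment €1,169.08.
Month 4: interest €13.93; balance after payment €1,108.01.
Month 5: interest €13.20; balance after payment €1,046.21.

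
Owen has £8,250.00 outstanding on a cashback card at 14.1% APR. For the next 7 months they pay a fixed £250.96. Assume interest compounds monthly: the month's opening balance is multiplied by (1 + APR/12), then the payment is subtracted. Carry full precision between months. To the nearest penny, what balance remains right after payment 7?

Monthly rate r = 14.1%/12 = 1.175% = 0.01175.
Each month: B ← B·(1+r) − £250.96.
Month 1: interest £96.94; balance after payment £8,095.98.
Month 2: interest £95.13; balance after payment £7,940.15.
Month 3: interest £93.30; balance after payment £7,782.48.
Month 4: interest £91.44; balance after payment £7,622.97.
Month 5: interest £89.57; balance after payment £7,461.58.
Month 6: interest £87.67; balance after payment £7,298.29.
Month 7: interest £85.75; balance after payment £7,133.08.

£7,133.08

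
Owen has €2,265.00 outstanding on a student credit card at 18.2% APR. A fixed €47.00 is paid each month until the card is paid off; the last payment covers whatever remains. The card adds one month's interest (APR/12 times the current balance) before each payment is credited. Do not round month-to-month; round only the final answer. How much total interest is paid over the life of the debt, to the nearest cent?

€1,833.72

Monthly rate r = 18.2%/12 = 1.51667% = 0.0151667.
Payoff takes n = ⌈−ln(1 − rB₀/P)/ln(1+r)⌉ = ⌈87.206⌉ = 88 payments; the last is €9.72.
Total paid = 87·€47.00 + €9.72 = €4,098.72.
Total interest = total paid − principal = €4,098.72 − €2,265.00 = €1,833.72.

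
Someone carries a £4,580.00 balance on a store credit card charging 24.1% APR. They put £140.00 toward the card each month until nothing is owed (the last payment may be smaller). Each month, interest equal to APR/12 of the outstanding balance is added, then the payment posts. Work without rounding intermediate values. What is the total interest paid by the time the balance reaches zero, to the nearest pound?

£2,954

Monthly rate r = 24.1%/12 = 2.00833% = 0.0200833.
Payoff takes n = ⌈−ln(1 − rB₀/P)/ln(1+r)⌉ = ⌈53.814⌉ = 54 payments; the last is £114.20.
Total paid = 53·£140.00 + £114.20 = £7,534.20.
Total interest = total paid − principal = £7,534.20 − £4,580.00 = £2,954.20.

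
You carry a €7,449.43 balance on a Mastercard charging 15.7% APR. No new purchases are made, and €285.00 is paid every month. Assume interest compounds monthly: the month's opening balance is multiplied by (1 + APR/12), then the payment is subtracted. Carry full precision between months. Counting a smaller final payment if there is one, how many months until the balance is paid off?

33 months

Monthly rate r = 15.7%/12 = 1.30833% = 0.0130833.
Recurrence: B ← B·(1+r) − €285.00.
Month 1: interest €97.46; balance after payment €7,261.89.
Month 2: interest €95.01; balance after payment €7,071.90.
Closed form: n = −ln(1 − rB₀/P)/ln(1+r) = −ln(0.65802)/ln(1.01308) ≈ 32.197, so the balance reaches zero during payment 33.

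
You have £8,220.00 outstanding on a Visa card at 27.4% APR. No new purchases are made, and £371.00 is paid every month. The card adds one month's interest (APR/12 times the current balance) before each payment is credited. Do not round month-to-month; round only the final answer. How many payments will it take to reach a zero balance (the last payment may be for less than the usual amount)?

Monthly rate r = 27.4%/12 = 2.28333% = 0.0228333.
Recurrence: B ← B·(1+r) − £371.00.
Month 1: interest £187.69; balance after payment £8,036.69.
Month 2: interest £183.50; balance after payment £7,849.19.
Closed form: n = −ln(1 − rB₀/P)/ln(1+r) = −ln(0.4941)/ln(1.02283) ≈ 31.228, so the balance reaches zero during payment 32.

32 months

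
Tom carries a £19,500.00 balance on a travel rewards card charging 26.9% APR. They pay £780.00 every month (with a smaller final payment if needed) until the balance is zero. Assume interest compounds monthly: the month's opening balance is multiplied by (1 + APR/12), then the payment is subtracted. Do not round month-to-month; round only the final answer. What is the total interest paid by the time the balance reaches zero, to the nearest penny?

£9,419.40

Monthly rate r = 26.9%/12 = 2.24167% = 0.0224167.
Payoff takes n = ⌈−ln(1 − rB₀/P)/ln(1+r)⌉ = ⌈37.075⌉ = 38 payments; the last is £59.40.
Total paid = 37·£780.00 + £59.40 = £28,919.40.
Total interest = total paid − principal = £28,919.40 − £19,500.00 = £9,419.40.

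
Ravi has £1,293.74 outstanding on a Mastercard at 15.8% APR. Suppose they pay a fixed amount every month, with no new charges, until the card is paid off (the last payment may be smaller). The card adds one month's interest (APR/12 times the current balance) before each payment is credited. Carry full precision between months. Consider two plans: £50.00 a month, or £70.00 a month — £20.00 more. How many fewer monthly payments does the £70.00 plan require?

10 fewer payments

Monthly rate r = 15.8%/12 = 1.31667% = 0.0131667.
At £50.00/mo: n = ⌈−ln(1 − rB₀/P)/ln(1+r)⌉ = 32 payments (last £42.28); total interest = total paid − £1,293.74 = £298.54.
At £70.00/mo: 22 payments (last £22.33); total interest £198.59.
Payments saved = 32 − 22 = 10.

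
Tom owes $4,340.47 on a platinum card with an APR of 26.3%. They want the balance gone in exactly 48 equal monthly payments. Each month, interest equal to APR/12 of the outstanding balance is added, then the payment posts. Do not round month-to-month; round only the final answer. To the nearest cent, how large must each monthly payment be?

$147.08

Monthly rate r = 26.3%/12 = 2.19167% = 0.0219167.
Level-payment amortization: P = B₀·r / (1 − (1+r)^(−n)) = 4340.47·0.0219167 / (1 − 1.02192^(−48)).
Denominator 1 − (1+r)^(−48) = 0.646770592.
P = 95.1286 / 0.646770592 ≈ 147.08.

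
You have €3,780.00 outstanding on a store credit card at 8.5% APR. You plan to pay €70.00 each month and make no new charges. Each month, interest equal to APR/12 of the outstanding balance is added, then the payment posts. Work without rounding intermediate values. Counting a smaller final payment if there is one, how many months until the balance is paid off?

69 payments

Monthly rate r = 8.5%/12 = 0.708333% = 0.00708333.
Recurrence: B ← B·(1+r) − €70.00.
Month 1: interest €26.77; balance after payment €3,736.78.
Month 2: interest €26.47; balance after payment €3,693.24.
Closed form: n = −ln(1 − rB₀/P)/ln(1+r) = −ln(0.6175)/ln(1.00708) ≈ 68.299, so the balance reaches zero during payment 69.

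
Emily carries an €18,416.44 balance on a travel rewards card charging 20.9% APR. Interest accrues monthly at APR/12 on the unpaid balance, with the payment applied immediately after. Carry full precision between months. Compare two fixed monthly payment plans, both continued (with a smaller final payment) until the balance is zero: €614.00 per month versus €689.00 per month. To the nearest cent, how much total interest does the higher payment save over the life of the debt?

€1,278.62

Monthly rate r = 20.9%/12 = 1.74167% = 0.0174167.
At €614.00/mo: n = ⌈−ln(1 − rB₀/P)/ln(1+r)⌉ = 43 payments (last €490.75); total interest = total paid − €18,416.44 = €7,862.31.
At €689.00/mo: 37 payments (last €196.13); total interest €6,583.69.
Interest saved = €7,862.31 − €6,583.69 = €1,278.62.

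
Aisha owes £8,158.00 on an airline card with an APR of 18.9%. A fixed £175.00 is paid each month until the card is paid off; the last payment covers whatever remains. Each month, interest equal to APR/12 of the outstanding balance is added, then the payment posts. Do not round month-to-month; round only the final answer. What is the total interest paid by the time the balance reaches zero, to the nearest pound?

£6,681

Monthly rate r = 18.9%/12 = 1.575% = 0.01575.
Payoff takes n = ⌈−ln(1 − rB₀/P)/ln(1+r)⌉ = ⌈84.793⌉ = 85 payments; the last is £139.05.
Total paid = 84·£175.00 + £139.05 = £14,839.05.
Total interest = total paid − principal = £14,839.05 − £8,158.00 = £6,681.05.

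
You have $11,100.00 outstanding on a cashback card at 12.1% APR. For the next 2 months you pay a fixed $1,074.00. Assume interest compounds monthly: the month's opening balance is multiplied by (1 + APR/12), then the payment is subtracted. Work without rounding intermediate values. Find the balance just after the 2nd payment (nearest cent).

Monthly rate r = 12.1%/12 = 1.00833% = 0.0100833.
Each month: B ← B·(1+r) − $1,074.00.
Month 1: interest $111.92; balance after payment $10,137.92.
Month 2: interest $102.22; balance after payment $9,166.15.

$9,166.15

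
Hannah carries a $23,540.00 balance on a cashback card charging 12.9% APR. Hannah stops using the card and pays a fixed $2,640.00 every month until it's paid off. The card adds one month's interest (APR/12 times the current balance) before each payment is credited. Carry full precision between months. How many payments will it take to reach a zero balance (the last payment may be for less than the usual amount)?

10 months

Monthly rate r = 12.9%/12 = 1.075% = 0.01075.
Recurrence: B ← B·(1+r) − $2,640.00.
Month 1: interest $253.06; balance after payment $21,153.06.
Month 2: interest $227.40; balance after payment $18,740.45.
Closed form: n = −ln(1 − rB₀/P)/ln(1+r) = −ln(0.90415)/ln(1.01075) ≈ 9.424, so the balance reaches zero during payment 10.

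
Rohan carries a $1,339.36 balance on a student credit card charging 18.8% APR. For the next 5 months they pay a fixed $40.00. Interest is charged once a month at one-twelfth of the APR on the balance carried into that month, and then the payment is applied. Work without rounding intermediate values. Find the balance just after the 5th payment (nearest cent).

Monthly rate r = 18.8%/12 = 1.56667% = 0.0156667.
Each month: B ← B·(1+r) − $40.00.
Month 1: interest $20.98; balance after payment $1,320.34.
Month 2: interest $20.69; balance after payment $1,301.03.
Month 3: interest $20.38; balance after payment $1,281.41.
Month 4: interest $20.08; balance after payment $1,261.49.
Month 5: interest $19.76; balance after payment $1,241.25.

$1,241.25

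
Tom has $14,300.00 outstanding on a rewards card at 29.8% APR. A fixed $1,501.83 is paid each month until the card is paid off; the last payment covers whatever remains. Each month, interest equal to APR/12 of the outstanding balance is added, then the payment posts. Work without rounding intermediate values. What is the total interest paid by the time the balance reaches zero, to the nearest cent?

$2,217.38

Monthly rate r = 29.8%/12 = 2.48333% = 0.0248333.
Payoff takes n = ⌈−ln(1 − rB₀/P)/ln(1+r)⌉ = ⌈10.998⌉ = 11 payments; the last is $1,499.08.
Total paid = 10·$1,501.83 + $1,499.08 = $16,517.38.
Total interest = total paid − principal = $16,517.38 − $14,300.00 = $2,217.38.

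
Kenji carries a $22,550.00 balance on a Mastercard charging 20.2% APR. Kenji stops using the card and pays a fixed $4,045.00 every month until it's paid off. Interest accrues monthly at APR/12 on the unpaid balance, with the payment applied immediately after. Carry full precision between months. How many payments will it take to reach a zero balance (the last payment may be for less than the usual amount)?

6 payments

Monthly rate r = 20.2%/12 = 1.68333% = 0.0168333.
Recurrence: B ← B·(1+r) − $4,045.00.
Month 1: interest $379.59; balance after payment $18,884.59.
Month 2: interest $317.89; balance after payment $15,157.48.
Month 3: interest $255.15; balance after payment $11,367.63.
Month 4: interest $191.36; balance after payment $7,513.99.
Month 5: interest $126.49; balance after payment $3,595.47.
Month 6: interest $60.52; balance after payment $0.00.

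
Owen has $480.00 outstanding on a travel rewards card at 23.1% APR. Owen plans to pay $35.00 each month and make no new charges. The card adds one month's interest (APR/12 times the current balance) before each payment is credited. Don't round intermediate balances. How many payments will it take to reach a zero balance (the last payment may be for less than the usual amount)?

Monthly rate r = 23.1%/12 = 1.925% = 0.01925.
Recurrence: B ← B·(1+r) − $35.00.
Month 1: interest $9.24; balance after payment $454.24.
Month 2: interest $8.74; balance after payment $427.98.
Closed form: n = −ln(1 − rB₀/P)/ln(1+r) = −ln(0.736)/ln(1.01925) ≈ 16.076, so the balance reaches zero during payment 17.

17 payments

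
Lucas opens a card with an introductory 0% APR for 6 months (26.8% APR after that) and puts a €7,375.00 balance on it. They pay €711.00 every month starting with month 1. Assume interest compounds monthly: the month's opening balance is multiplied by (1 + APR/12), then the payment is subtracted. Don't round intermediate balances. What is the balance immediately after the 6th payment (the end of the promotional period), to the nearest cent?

Promo months 1–6 at r₀ = 0%/12 = 0; months 7+ at r₁ = 26.8%/12 = 0.0223333.
After month 6 (no interest yet): B = €7,375.00 − 6·€711.00 = €3,109.00.

€3,109.00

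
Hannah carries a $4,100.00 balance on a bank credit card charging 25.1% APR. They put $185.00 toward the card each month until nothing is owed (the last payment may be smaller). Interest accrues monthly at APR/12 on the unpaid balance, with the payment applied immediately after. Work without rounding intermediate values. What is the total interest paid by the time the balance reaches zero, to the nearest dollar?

$1,466

Monthly rate r = 25.1%/12 = 2.09167% = 0.0209167.
Payoff takes n = ⌈−ln(1 − rB₀/P)/ln(1+r)⌉ = ⌈30.086⌉ = 31 payments; the last is $15.97.
Total paid = 30·$185.00 + $15.97 = $5,565.97.
Total interest = total paid − principal = $5,565.97 − $4,100.00 = $1,465.97.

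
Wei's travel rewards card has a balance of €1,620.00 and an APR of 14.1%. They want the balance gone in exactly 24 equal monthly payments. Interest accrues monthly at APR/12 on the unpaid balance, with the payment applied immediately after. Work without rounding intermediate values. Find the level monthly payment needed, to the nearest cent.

Monthly rate r = 14.1%/12 = 1.175% = 0.01175.
Level-payment amortization: P = B₀·r / (1 − (1+r)^(−n)) = 1620.00·0.01175 / (1 − 1.01175^(−24)).
Denominator 1 − (1+r)^(−24) = 0.244485356.
P = 19.035 / 0.244485356 ≈ 77.86.

€77.86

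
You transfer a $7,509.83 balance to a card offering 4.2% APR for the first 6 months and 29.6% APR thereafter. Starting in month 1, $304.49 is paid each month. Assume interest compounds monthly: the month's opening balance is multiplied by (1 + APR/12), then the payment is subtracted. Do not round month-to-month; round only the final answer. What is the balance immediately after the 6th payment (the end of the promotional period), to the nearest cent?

Promo months 1–6 at r₀ = 4.2%/12 = 0.0035; months 7+ at r₁ = 29.6%/12 = 0.0246667.
After month 6: iterate B ← B·(1+r₀) − $304.49 for 6 months → $5,825.92.

$5,825.92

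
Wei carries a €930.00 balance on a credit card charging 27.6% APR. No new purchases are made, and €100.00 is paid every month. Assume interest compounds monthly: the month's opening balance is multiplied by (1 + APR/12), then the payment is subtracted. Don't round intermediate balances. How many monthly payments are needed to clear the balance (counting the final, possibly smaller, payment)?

Monthly rate r = 27.6%/12 = 2.3% = 0.023.
Recurrence: B ← B·(1+r) − €100.00.
Month 1: interest €21.39; balance after payment €851.39.
Month 2: interest €19.58; balance after payment €770.97.
Closed form: n = −ln(1 − rB₀/P)/ln(1+r) = −ln(0.7861)/ln(1.023) ≈ 10.584, so the balance reaches zero during payment 11.

11 months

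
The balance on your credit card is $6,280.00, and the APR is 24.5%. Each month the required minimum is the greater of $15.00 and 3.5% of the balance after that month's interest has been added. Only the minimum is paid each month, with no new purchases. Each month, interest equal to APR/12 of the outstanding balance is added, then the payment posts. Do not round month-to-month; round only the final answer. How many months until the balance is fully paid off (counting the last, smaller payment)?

218 months

Monthly rate r = 24.5%/12 = 2.04167% = 0.0204167.
While 3.5% of the post-interest balance exceeds $15.00, each month B ← (B·(1+r))·(1 − 0.035), i.e. B shrinks by the factor (1+r)·0.965 = 0.9847.
This holds for months 1–176. Entering month 177 the balance is $416.50; 3.5% of the post-interest balance is now below $15.00, so the flat $15.00 minimum applies from here.
From month 177 a fixed $15.00 at rate r clears $416.50 in 42 more payments. Total: 176 + 42 = 218 months.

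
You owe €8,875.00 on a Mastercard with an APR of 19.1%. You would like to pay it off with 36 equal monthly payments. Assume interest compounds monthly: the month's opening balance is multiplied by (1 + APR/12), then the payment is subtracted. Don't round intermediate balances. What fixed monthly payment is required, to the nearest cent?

€325.77

Monthly rate r = 19.1%/12 = 1.59167% = 0.0159167.
Level-payment amortization: P = B₀·r / (1 − (1+r)^(−n)) = 8875.00·0.0159167 / (1 − 1.01592^(−36)).
Denominator 1 − (1+r)^(−36) = 0.433618666.
P = 141.26 / 0.433618666 ≈ 325.77.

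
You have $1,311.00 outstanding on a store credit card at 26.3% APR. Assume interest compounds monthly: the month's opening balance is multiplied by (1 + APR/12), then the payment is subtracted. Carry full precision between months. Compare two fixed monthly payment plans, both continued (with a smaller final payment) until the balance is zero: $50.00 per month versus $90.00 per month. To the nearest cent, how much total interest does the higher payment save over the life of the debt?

Monthly rate r = 26.3%/12 = 2.19167% = 0.0219167.
At $50.00/mo: n = ⌈−ln(1 − rB₀/P)/ln(1+r)⌉ = 40 payments (last $21.67); total interest = total paid − $1,311.00 = $660.67.
At $90.00/mo: 18 payments (last $66.63); total interest $285.63.
Interest saved = $660.67 − $285.63 = $375.04.

$375.04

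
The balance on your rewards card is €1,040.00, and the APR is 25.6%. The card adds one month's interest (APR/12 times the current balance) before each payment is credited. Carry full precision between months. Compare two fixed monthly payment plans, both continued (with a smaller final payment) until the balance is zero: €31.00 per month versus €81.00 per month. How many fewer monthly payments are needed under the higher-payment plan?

Monthly rate r = 25.6%/12 = 2.13333% = 0.0213333.
At €31.00/mo: n = ⌈−ln(1 − rB₀/P)/ln(1+r)⌉ = 60 payments (last €18.13); total interest = total paid − €1,040.00 = €807.13.
At €81.00/mo: 16 payments (last €13.34); total interest €188.34.
Payments saved = 60 − 16 = 44.

44 fewer payments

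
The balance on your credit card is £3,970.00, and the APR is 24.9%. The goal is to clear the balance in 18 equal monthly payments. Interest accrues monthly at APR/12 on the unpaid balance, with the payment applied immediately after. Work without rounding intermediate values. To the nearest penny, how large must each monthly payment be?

£266.56

Monthly rate r = 24.9%/12 = 2.075% = 0.02075.
Level-payment amortization: P = B₀·r / (1 − (1+r)^(−n)) = 3970.00·0.02075 / (1 − 1.02075^(−18)).
Denominator 1 − (1+r)^(−18) = 0.309043025.
P = 82.3775 / 0.309043025 ≈ 266.56.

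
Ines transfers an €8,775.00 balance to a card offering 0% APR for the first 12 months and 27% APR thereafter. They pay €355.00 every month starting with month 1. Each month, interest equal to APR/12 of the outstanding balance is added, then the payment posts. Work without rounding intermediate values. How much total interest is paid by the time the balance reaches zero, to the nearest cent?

€863.79

Promo months 1–12 at r₀ = 0%/12 = 0; months 13+ at r₁ = 27%/12 = 0.0225.
After month 12 (no interest yet): B = €8,775.00 − 12·€355.00 = €4,515.00.
Then at r₁ with €355.00/mo: n₂ = −ln(1 − r₁·B/P)/ln(1+r₁) ≈ 15.15 → 16 more payments.
Total paid = 27·€355.00 + €53.79 = €9,638.79; interest = €9,638.79 − €8,775.00 = €863.79.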